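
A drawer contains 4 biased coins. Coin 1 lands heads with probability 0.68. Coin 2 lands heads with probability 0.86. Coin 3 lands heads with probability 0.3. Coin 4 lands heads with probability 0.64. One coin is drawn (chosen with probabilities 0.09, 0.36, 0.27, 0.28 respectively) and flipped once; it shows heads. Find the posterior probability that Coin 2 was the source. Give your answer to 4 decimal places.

P(heads|C1) = 0.68; P(heads|C2) = 0.86; P(heads|C3) = 0.3; P(heads|C4) = 0.64.
Prior × likelihood for each source: 0.09·0.68=0.06120, 0.36·0.86=0.3096, 0.27·0.3=0.08100, 0.28·0.64=0.1792. Summing gives P(heads) = 0.63100.
P(Coin 2 | heads) = 0.3096 / 0.63100 = 0.4906.

Posterior probability ≈ 0.4906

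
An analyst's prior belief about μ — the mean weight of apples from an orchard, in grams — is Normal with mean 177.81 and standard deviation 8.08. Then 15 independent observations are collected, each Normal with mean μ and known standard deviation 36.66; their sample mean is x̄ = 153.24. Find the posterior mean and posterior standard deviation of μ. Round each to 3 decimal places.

Posterior mean ≈ 167.453; posterior SD ≈ 6.145

With known σ, the Normal prior is conjugate. Weight on the data is w = (n/σ²)/(n/σ² + 1/τ₀²) = 0.0111611/(0.0111611+0.0153171) = 0.42152.
Posterior mean = w·x̄ + (1−w)·μ₀ = 0.42152·153.24 + 0.57848·177.81 = 167.453. Posterior variance = 1/(0.0111611+0.0153171) = 37.7669, so SD = 6.145.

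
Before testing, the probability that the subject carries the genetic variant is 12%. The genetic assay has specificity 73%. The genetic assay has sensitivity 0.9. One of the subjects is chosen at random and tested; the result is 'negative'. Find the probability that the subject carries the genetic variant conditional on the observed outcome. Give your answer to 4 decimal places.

P(H | E) ≈ 0.0183

Write H for 'the subject carries the genetic variant'. Prior odds H:¬H = 0.12/0.88 = 0.13636. For the 'negative' outcome, the likelihood ratio is 0.1/0.73 = 0.13699.
Posterior odds = 0.13636 × 0.13699 = 0.018680, so P(H|E) = 0.018680/(1+0.018680) = 0.0183.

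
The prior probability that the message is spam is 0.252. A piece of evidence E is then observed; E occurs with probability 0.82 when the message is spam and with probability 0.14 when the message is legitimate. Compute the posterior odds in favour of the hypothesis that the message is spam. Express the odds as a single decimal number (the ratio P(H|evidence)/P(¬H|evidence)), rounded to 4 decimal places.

Posterior odds ≈ 1.9733

Prior odds = 0.252/(1−0.252) = 0.33690. In log-odds, ln(0.33690) = -1.0880.
Add log likelihood ratio: ln(5.8571) = 1.7677.
Posterior log-odds = 0.67969, so posterior odds = exp(0.67969) = 1.9733.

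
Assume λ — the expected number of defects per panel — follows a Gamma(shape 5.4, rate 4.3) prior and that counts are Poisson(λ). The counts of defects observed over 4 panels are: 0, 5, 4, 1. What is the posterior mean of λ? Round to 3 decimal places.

Total count ∑xᵢ = 10 over n = 4 panels.
Gamma is conjugate to the Poisson likelihood: posterior is Gamma(shape = 5.4+10 = 15.4, rate = 4.3+4 = 8.3).
Posterior mean = shape/rate = 15.4/8.3 = 1.855.

Posterior mean ≈ 1.855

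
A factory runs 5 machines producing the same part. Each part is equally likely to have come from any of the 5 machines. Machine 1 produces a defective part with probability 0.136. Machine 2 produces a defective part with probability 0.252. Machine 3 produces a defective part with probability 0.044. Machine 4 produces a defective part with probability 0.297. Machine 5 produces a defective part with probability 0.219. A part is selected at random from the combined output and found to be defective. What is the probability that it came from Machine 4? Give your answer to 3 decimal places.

Posterior probability ≈ 0.313

Tabulate prior·likelihood by source: [1] prior 0.2, lik 0.136, product 0.02720; [2] prior 0.2, lik 0.252, product 0.05040; [3] prior 0.2, lik 0.044, product 0.008800; [4] prior 0.2, lik 0.297, product 0.05940; [5] prior 0.2, lik 0.219, product 0.04380.
Normalizing constant = 0.18960; the posterior for Machine 4 is its product over the sum, 0.05940/0.18960 = 0.313.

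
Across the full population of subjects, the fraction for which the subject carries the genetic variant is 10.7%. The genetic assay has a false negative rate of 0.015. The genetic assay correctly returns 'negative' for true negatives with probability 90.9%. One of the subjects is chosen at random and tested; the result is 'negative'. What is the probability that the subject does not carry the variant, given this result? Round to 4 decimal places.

P(¬H | E) ≈ 0.9980

Write H for 'the subject carries the genetic variant'. Prior odds H:¬H = 0.107/0.893 = 0.11982. For the 'negative' outcome, the likelihood ratio is 0.015/0.909 = 0.016502.
Posterior odds = 0.11982 × 0.016502 = 0.0019772, so P(H|E) = 0.0019772/(1+0.0019772) = 0.0020. Then P(¬H|E) = 1 − 0.0020 = 0.9980.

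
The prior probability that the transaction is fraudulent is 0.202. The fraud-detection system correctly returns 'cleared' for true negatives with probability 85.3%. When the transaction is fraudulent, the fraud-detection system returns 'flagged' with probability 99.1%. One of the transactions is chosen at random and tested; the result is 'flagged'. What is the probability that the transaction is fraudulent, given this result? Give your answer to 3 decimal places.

P(H | E) ≈ 0.631

Let H be the event that the transaction is fraudulent. P(H) = 0.202, so P(¬H) = 0.798. With E the 'flagged' result, P(E|H) = 0.991 and P(E|¬H) = 0.147.
P(E) = 0.991·0.202 + 0.147·0.798 = 0.20018 + 0.11731 = 0.31749.
By Bayes' theorem, P(H|E) = 0.20018 / 0.31749 = 0.631.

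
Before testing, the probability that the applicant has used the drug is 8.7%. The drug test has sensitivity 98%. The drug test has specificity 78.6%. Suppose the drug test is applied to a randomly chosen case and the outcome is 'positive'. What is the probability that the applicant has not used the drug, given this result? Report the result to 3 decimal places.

Let H be the event that the applicant has used the drug. P(H) = 0.087, so P(¬H) = 0.913. With E the 'positive' result, P(E|H) = 0.98 and P(E|¬H) = 0.214.
P(E) = 0.98·0.087 + 0.214·0.913 = 0.085260 + 0.19538 = 0.28064.
By Bayes' theorem, P(H|E) = 0.085260 / 0.28064 = 0.304. Hence P(¬H|E) = 1 − 0.304 = 0.696.

P(¬H | E) ≈ 0.696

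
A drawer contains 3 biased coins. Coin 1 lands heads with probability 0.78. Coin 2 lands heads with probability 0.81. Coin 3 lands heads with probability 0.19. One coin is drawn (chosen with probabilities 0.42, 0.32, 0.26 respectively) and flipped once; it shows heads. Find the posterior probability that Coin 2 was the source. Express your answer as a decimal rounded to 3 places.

Posterior probability ≈ 0.407

Tabulate prior·likelihood by source: [1] prior 0.42, lik 0.78, product 0.3276; [2] prior 0.32, lik 0.81, product 0.2592; [3] prior 0.26, lik 0.19, product 0.04940.
Normalizing constant = 0.63620; the posterior for Coin 2 is its product over the sum, 0.2592/0.63620 = 0.407.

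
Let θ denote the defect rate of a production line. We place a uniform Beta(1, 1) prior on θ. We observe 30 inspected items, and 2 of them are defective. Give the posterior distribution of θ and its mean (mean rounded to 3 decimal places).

The binomial likelihood is conjugate to the Beta prior: with 2 successes and 28 failures, the posterior is Beta(1+2, 1+28) = Beta(3, 29).
Posterior mean = α/(α+β) = 3/32 = 0.094.

Posterior: Beta(3, 29); mean ≈ 0.094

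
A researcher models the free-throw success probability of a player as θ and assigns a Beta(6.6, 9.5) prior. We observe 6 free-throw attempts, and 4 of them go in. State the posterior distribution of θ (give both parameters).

Observing 4 successes and 2 failures updates Beta(6.6, 9.5) by adding the success and failure counts to the two shape parameters: α = 6.6+4 = 10.6, β = 9.5+2 = 11.5.

Posterior: Beta(10.6, 11.5)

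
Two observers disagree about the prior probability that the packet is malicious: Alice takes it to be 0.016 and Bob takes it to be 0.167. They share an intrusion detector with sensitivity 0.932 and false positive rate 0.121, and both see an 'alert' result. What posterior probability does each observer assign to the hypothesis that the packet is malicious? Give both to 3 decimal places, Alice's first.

Alice: 0.111; Bob: 0.607

P('+'|H) = 0.932, P('+'|¬H) = 0.121.
Alice: numerator 0.932·0.016 = 0.014912; evidence = 0.014912+0.121·0.984 = 0.13398; posterior = 0.111.
Bob: numerator 0.932·0.167 = 0.15564; evidence = 0.15564+0.121·0.833 = 0.25644; posterior = 0.607.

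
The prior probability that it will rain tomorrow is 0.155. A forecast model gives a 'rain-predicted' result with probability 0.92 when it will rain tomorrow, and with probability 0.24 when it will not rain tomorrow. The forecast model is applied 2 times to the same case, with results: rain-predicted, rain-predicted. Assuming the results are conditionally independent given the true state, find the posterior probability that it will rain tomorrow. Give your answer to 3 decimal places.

Let H be the event that it will rain tomorrow; start with P(H) = 0.155. P('rain-predicted'|H) = 0.92, P('rain-predicted'|¬H) = 0.24.
Update on result 1 ('rain-predicted'): P(H) ← 0.92·0.1550 / (0.92·0.1550 + 0.24·0.8450) = 0.14260/0.34540 = 0.4129.
Update on result 2 ('rain-predicted'): P(H) ← 0.92·0.4129 / (0.92·0.4129 + 0.24·0.5871) = 0.37983/0.52074 = 0.7294.

Posterior P(H) ≈ 0.729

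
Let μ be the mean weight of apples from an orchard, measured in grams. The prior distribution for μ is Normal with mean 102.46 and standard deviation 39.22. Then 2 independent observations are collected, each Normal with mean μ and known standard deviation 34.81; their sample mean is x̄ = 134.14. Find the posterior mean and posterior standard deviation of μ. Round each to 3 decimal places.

With known σ, the Normal prior is conjugate. Weight on the data is w = (n/σ²)/(n/σ² + 1/τ₀²) = 0.00165052/(0.00165052+0.00065011) = 0.71742.
Posterior mean = w·x̄ + (1−w)·μ₀ = 0.71742·134.14 + 0.28258·102.46 = 125.188. Posterior variance = 1/(0.00165052+0.00065011) = 434.663, so SD = 20.849.

Posterior mean ≈ 125.188; posterior SD ≈ 20.849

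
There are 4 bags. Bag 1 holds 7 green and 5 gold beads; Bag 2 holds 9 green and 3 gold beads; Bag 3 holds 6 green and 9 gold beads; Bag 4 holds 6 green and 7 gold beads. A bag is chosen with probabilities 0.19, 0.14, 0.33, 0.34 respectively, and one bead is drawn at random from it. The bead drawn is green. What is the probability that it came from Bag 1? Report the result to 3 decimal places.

Posterior probability ≈ 0.220

P(green|Bag 1) = 0.5833; P(green|Bag 2) = 0.75; P(green|Bag 3) = 0.4; P(green|Bag 4) = 0.4615.
Prior × likelihood for each source: 0.19·0.5833=0.1108, 0.14·0.75=0.1050, 0.33·0.4=0.1320, 0.34·0.4615=0.1569. Summing gives P(green) = 0.50476.
P(Bag 1 | green) = 0.1108 / 0.50476 = 0.220.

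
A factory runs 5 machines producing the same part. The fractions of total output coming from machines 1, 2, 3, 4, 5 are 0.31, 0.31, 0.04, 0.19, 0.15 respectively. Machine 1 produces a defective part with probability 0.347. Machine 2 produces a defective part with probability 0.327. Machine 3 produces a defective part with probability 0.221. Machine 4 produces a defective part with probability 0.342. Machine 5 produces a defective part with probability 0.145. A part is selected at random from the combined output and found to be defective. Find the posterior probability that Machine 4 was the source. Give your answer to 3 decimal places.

Posterior probability ≈ 0.213

P(defective|M1) = 0.347; P(defective|M2) = 0.327; P(defective|M3) = 0.221; P(defective|M4) = 0.342; P(defective|M5) = 0.145.
Prior × likelihood for each source: 0.31·0.347=0.1076, 0.31·0.327=0.1014, 0.04·0.221=0.008840, 0.19·0.342=0.06498, 0.15·0.145=0.02175. Summing gives P(defective) = 0.30451.
P(Machine 4 | defective) = 0.06498 / 0.30451 = 0.213.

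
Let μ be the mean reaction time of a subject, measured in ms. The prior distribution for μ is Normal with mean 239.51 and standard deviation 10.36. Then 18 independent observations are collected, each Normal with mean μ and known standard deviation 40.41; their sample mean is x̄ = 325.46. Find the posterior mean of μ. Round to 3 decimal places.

With known σ, the Normal prior is conjugate. Weight on the data is w = (n/σ²)/(n/σ² + 1/τ₀²) = 0.0110229/(0.0110229+0.00931709) = 0.54193.
Posterior mean = w·x̄ + (1−w)·μ₀ = 0.54193·325.46 + 0.45807·239.51 = 286.089.

Posterior mean ≈ 286.089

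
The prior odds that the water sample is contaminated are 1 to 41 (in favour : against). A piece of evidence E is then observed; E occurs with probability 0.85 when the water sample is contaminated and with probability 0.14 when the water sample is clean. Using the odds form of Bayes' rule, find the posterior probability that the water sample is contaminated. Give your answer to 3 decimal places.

Prior odds = 1/41 = 0.024390. In log-odds, ln(0.024390) = -3.7136.
Add log likelihood ratio: ln(6.0714) = 1.8036.
Posterior log-odds = -1.9100, so posterior odds = exp(-1.9100) = 0.14808. Converting, P(H|E) = 0.14808/1.1481 = 0.129.

Posterior probability ≈ 0.129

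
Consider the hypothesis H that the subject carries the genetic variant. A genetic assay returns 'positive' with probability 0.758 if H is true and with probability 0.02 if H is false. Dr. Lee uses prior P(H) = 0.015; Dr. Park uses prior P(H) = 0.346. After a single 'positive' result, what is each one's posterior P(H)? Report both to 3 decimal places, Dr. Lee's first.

P('+'|H) = 0.758, P('+'|¬H) = 0.02.
Dr. Lee: numerator 0.758·0.015 = 0.011370; evidence = 0.011370+0.02·0.985 = 0.031070; posterior = 0.366.
Dr. Park: numerator 0.758·0.346 = 0.26227; evidence = 0.26227+0.02·0.654 = 0.27535; posterior = 0.952.

Dr. Lee: 0.366; Dr. Park: 0.952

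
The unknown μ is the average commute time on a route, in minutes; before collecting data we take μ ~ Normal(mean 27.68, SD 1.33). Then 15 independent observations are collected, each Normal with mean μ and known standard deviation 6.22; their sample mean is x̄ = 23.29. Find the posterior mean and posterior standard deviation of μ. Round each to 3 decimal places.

Posterior mean ≈ 25.894; posterior SD ≈ 1.024

With known σ, the Normal prior is conjugate. Weight on the data is w = (n/σ²)/(n/σ² + 1/τ₀²) = 0.387713/(0.387713+0.565323) = 0.40682.
Posterior mean = w·x̄ + (1−w)·μ₀ = 0.40682·23.29 + 0.59318·27.68 = 25.894. Posterior variance = 1/(0.387713+0.565323) = 1.04928, so SD = 1.024.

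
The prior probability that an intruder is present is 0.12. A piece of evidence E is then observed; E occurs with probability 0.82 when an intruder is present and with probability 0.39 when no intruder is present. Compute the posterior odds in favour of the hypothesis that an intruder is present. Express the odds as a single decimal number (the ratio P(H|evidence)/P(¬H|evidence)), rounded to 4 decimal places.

Prior odds = 0.12/(1−0.12) = 0.13636. In log-odds, ln(0.13636) = -1.9924.
Add log likelihood ratio: ln(2.1026) = 0.74316.
Posterior log-odds = -1.2493, so posterior odds = exp(-1.2493) = 0.28671.

Posterior odds ≈ 0.2867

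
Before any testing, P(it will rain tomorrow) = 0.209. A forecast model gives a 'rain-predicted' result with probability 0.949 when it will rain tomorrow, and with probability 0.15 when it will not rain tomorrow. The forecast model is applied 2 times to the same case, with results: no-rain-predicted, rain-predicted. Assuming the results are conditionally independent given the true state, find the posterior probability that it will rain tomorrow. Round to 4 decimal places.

Posterior P(H) ≈ 0.0912

Let H be the event that it will rain tomorrow; start with P(H) = 0.209. P('rain-predicted'|H) = 0.949, P('rain-predicted'|¬H) = 0.15.
Update on result 1 ('no-rain-predicted'): P(H) ← 0.051·0.2090 / (0.051·0.2090 + 0.85·0.7910) = 0.010659/0.68301 = 0.0156.
Update on result 2 ('rain-predicted'): P(H) ← 0.949·0.0156 / (0.949·0.0156 + 0.15·0.9844) = 0.014810/0.16247 = 0.0912.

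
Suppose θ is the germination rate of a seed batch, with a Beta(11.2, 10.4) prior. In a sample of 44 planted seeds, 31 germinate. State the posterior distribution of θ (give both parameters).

Observing 31 successes and 13 failures updates Beta(11.2, 10.4) by adding the success and failure counts to the two shape parameters: α = 11.2+31 = 42.2, β = 10.4+13 = 23.4.

Posterior: Beta(42.2, 23.4)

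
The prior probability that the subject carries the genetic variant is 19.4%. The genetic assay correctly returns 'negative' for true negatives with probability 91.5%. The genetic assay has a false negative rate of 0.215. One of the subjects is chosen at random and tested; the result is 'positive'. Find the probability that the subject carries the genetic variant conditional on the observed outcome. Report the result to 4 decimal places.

Let H be the event that the subject carries the genetic variant. P(H) = 0.194, so P(¬H) = 0.806. With E the 'positive' result, P(E|H) = 0.785 and P(E|¬H) = 0.085.
P(E) = 0.785·0.194 + 0.085·0.806 = 0.15229 + 0.068510 = 0.22080.
By Bayes' theorem, P(H|E) = 0.15229 / 0.22080 = 0.6897.

P(H | E) ≈ 0.6897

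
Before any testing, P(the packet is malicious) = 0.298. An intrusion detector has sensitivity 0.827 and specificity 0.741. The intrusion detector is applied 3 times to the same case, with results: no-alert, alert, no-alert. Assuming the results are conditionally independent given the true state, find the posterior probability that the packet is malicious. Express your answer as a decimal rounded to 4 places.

Posterior P(H) ≈ 0.0688

Let H be the event that the packet is malicious; start with P(H) = 0.298. P('alert'|H) = 0.827, P('alert'|¬H) = 0.259.
Update on result 1 ('no-alert'): P(H) ← 0.173·0.2980 / (0.173·0.2980 + 0.741·0.7020) = 0.051554/0.57174 = 0.0902.
Update on result 2 ('alert'): P(H) ← 0.827·0.0902 / (0.827·0.0902 + 0.259·0.9098) = 0.074571/0.31022 = 0.2404.
Update on result 3 ('no-alert'): P(H) ← 0.173·0.2404 / (0.173·0.2404 + 0.741·0.7596) = 0.041587/0.60446 = 0.0688.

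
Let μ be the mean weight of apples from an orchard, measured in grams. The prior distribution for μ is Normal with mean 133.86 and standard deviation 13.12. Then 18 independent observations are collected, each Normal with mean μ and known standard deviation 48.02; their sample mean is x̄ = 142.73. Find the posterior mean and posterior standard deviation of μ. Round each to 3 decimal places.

Posterior mean ≈ 138.945; posterior SD ≈ 8.570

Prior precision 1/τ₀² = 1/13.12² = 0.00580941; data precision n/σ² = 18/48.02² = 0.00780599.
Posterior precision = 0.00580941 + 0.00780599 = 0.0136154, giving posterior SD = 1/√0.0136154 = 8.570.
Posterior mean = (0.00580941·133.86 + 0.00780599·142.73) / 0.0136154 = 138.945.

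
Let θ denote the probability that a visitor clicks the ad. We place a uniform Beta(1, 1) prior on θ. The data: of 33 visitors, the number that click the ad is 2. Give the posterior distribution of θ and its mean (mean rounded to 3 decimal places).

Posterior: Beta(3, 32); mean ≈ 0.086

The binomial likelihood is conjugate to the Beta prior: with 2 successes and 31 failures, the posterior is Beta(1+2, 1+31) = Beta(3, 32).
Posterior mean = α/(α+β) = 3/35 = 0.086.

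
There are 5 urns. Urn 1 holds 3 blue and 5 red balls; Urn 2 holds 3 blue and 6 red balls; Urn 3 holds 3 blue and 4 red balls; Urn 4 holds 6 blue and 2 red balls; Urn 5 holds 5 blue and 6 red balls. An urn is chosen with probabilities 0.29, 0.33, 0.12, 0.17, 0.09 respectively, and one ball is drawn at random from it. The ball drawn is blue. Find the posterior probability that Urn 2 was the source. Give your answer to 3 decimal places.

Posterior probability ≈ 0.251

P(blue|Urn 1) = 0.375; P(blue|Urn 2) = 0.3333; P(blue|Urn 3) = 0.4286; P(blue|Urn 4) = 0.75; P(blue|Urn 5) = 0.4545.
Prior × likelihood for each source: 0.29·0.375=0.1087, 0.33·0.3333=0.1100, 0.12·0.4286=0.05143, 0.17·0.75=0.1275, 0.09·0.4545=0.04091. Summing gives P(blue) = 0.43859.
P(Urn 2 | blue) = 0.1100 / 0.43859 = 0.251.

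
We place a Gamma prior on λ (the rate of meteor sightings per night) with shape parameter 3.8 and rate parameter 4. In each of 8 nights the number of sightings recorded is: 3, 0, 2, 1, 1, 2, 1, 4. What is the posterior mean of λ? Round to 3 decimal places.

Posterior mean ≈ 1.483

Total count ∑xᵢ = 14 over n = 8 nights.
Gamma is conjugate to the Poisson likelihood: posterior is Gamma(shape = 3.8+14 = 17.8, rate = 4+8 = 12).
E[λ | data] = 17.8/12 = 1.483.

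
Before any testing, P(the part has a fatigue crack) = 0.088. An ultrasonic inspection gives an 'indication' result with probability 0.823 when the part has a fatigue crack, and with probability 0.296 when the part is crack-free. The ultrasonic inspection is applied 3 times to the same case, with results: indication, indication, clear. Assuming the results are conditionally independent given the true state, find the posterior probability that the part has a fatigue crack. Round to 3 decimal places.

Posterior P(H) ≈ 0.158

Let H be the event that the part has a fatigue crack; start with P(H) = 0.088. P('indication'|H) = 0.823, P('indication'|¬H) = 0.296.
Update on result 1 ('indication'): P(H) ← 0.823·0.0880 / (0.823·0.0880 + 0.296·0.9120) = 0.072424/0.34238 = 0.2115.
Update on result 2 ('indication'): P(H) ← 0.823·0.2115 / (0.823·0.2115 + 0.296·0.7885) = 0.17409/0.40748 = 0.4272.
Update on result 3 ('clear'): P(H) ← 0.177·0.4272 / (0.177·0.4272 + 0.704·0.5728) = 0.075622/0.47884 = 0.1579.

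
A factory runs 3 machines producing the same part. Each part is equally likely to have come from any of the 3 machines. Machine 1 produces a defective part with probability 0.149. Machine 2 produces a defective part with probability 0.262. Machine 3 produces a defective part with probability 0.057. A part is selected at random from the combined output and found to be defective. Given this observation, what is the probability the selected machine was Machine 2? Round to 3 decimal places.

Posterior probability ≈ 0.560

Tabulate prior·likelihood by source: [1] prior 0.333333, lik 0.149, product 0.04967; [2] prior 0.333333, lik 0.262, product 0.08733; [3] prior 0.333333, lik 0.057, product 0.01900.
Normalizing constant = 0.15600; the posterior for Machine 2 is its product over the sum, 0.08733/0.15600 = 0.560.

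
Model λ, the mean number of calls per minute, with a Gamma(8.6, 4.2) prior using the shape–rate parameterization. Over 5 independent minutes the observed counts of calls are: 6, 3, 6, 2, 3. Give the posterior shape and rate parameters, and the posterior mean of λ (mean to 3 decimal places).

Total count ∑xᵢ = 20 over n = 5 minutes.
Gamma is conjugate to the Poisson likelihood: posterior is Gamma(shape = 8.6+20 = 28.6, rate = 4.2+5 = 9.2).
E[λ | data] = 28.6/9.2 = 3.109.

Posterior: Gamma(shape=28.6, rate=9.2); mean ≈ 3.109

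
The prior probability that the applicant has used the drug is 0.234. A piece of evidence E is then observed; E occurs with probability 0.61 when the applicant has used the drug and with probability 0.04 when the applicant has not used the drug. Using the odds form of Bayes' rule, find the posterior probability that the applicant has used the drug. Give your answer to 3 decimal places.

Posterior probability ≈ 0.823

Prior odds = 0.234/(1−0.234) = 0.30548. In log-odds, ln(0.30548) = -1.1859.
Add log likelihood ratio: ln(15.250) = 2.7246.
Posterior log-odds = 1.5387, so posterior odds = exp(1.5387) = 4.6586. Converting, P(H|E) = 4.6586/5.6586 = 0.823.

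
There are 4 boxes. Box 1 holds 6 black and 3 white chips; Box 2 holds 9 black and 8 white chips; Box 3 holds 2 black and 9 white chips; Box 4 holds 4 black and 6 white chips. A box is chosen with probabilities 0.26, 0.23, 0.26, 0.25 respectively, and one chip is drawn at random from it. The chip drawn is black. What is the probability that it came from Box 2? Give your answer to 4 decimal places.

Posterior probability ≈ 0.2753

Tabulate prior·likelihood by source: [1] prior 0.26, lik 0.6667, product 0.1733; [2] prior 0.23, lik 0.5294, product 0.1218; [3] prior 0.26, lik 0.1818, product 0.04727; [4] prior 0.25, lik 0.4, product 0.1000.
Normalizing constant = 0.44237; the posterior for Box 2 is its product over the sum, 0.1218/0.44237 = 0.2753.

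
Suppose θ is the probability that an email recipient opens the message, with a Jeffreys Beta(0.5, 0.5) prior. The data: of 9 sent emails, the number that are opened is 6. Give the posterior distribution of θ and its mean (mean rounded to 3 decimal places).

Posterior: Beta(6.5, 3.5); mean ≈ 0.650

Observing 6 successes and 3 failures updates Beta(0.5, 0.5) by adding the success and failure counts to the two shape parameters: α = 0.5+6 = 6.5, β = 0.5+3 = 3.5.
E[θ | data] = 6.5/(6.5+3.5) = 0.650.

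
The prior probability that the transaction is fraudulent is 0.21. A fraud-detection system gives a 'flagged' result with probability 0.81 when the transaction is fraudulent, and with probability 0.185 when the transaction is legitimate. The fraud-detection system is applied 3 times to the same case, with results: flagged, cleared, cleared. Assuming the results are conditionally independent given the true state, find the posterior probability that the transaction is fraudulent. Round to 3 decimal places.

Posterior P(H) ≈ 0.059

With H the event that the transaction is fraudulent, the joint likelihood of the observed sequence is P(data|H) = 0.81·0.19·0.19 = 0.029241 and P(data|¬H) = 0.185·0.815·0.815 = 0.12288.
Bayes: P(H|data) = 0.21·0.029241 / (0.21·0.029241 + 0.79·0.12288) = 0.0061406/0.10322 = 0.0595.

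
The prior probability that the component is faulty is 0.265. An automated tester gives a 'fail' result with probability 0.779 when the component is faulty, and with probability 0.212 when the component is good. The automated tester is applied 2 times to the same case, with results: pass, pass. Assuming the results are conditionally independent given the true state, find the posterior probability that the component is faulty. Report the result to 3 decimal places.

Posterior P(H) ≈ 0.028

With H the event that the component is faulty, the joint likelihood of the observed sequence is P(data|H) = 0.221·0.221 = 0.048841 and P(data|¬H) = 0.788·0.788 = 0.62094.
Bayes: P(H|data) = 0.265·0.048841 / (0.265·0.048841 + 0.735·0.62094) = 0.012943/0.46934 = 0.0276.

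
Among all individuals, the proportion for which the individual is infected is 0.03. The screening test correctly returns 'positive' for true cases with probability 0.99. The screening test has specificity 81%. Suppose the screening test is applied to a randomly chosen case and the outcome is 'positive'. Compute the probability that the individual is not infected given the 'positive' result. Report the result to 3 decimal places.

Let H be the event that the individual is infected. P(H) = 0.03, so P(¬H) = 0.97. With E the 'positive' result, P(E|H) = 0.99 and P(E|¬H) = 0.19.
P(E) = 0.99·0.03 + 0.19·0.97 = 0.029700 + 0.18430 = 0.21400.
By Bayes' theorem, P(H|E) = 0.029700 / 0.21400 = 0.139. Hence P(¬H|E) = 1 − 0.139 = 0.861.

P(¬H | E) ≈ 0.861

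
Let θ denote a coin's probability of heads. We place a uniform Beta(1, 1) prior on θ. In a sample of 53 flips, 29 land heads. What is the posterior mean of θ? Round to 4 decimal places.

Posterior mean ≈ 0.5455

The binomial likelihood is conjugate to the Beta prior: with 29 successes and 24 failures, the posterior is Beta(1+29, 1+24) = Beta(30, 25).
Posterior mean = α/(α+β) = 30/55 = 0.5455.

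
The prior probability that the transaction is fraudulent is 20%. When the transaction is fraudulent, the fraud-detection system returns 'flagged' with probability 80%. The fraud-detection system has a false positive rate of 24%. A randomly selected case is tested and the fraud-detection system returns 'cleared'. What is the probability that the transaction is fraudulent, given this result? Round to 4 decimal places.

Let H be the event that the transaction is fraudulent. P(H) = 0.2, so P(¬H) = 0.8. With E the 'cleared' result, P(E|H) = 0.2 and P(E|¬H) = 0.76.
P(E) = 0.2·0.2 + 0.76·0.8 = 0.040000 + 0.60800 = 0.64800.
By Bayes' theorem, P(H|E) = 0.040000 / 0.64800 = 0.0617.

P(H | E) ≈ 0.0617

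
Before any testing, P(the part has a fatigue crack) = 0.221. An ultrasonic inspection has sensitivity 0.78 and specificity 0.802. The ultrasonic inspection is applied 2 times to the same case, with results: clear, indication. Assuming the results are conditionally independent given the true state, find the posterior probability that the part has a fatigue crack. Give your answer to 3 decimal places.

Posterior P(H) ≈ 0.235

With H the event that the part has a fatigue crack, the joint likelihood of the observed sequence is P(data|H) = 0.22·0.78 = 0.17160 and P(data|¬H) = 0.802·0.198 = 0.15880.
Bayes: P(H|data) = 0.221·0.17160 / (0.221·0.17160 + 0.779·0.15880) = 0.037924/0.16163 = 0.2346.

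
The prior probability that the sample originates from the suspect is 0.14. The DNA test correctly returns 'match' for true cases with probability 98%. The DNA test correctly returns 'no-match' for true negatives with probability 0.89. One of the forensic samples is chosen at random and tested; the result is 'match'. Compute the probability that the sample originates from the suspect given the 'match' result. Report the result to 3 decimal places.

Let H be the event that the sample originates from the suspect. P(H) = 0.14, so P(¬H) = 0.86. With E the 'match' result, P(E|H) = 0.98 and P(E|¬H) = 0.11.
P(E) = 0.98·0.14 + 0.11·0.86 = 0.13720 + 0.094600 = 0.23180.
By Bayes' theorem, P(H|E) = 0.13720 / 0.23180 = 0.592.

P(H | E) ≈ 0.592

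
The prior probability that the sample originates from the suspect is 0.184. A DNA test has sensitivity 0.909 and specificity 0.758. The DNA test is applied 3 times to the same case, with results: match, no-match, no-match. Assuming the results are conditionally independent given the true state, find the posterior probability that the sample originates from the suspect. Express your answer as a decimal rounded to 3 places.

Posterior P(H) ≈ 0.012

Let H be the event that the sample originates from the suspect; start with P(H) = 0.184. P('match'|H) = 0.909, P('match'|¬H) = 0.242.
Update on result 1 ('match'): P(H) ← 0.909·0.1840 / (0.909·0.1840 + 0.242·0.8160) = 0.16726/0.36473 = 0.4586.
Update on result 2 ('no-match'): P(H) ← 0.091·0.4586 / (0.091·0.4586 + 0.758·0.5414) = 0.041731/0.45213 = 0.0923.
Update on result 3 ('no-match'): P(H) ← 0.091·0.0923 / (0.091·0.0923 + 0.758·0.9077) = 0.0083991/0.69644 = 0.0121.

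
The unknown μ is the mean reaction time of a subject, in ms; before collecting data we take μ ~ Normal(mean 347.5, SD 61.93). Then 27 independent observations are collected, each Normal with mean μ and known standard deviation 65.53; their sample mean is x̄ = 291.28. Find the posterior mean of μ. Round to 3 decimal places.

With known σ, the Normal prior is conjugate. Weight on the data is w = (n/σ²)/(n/σ² + 1/τ₀²) = 0.00628758/(0.00628758+0.00026073) = 0.96018.
Posterior mean = w·x̄ + (1−w)·μ₀ = 0.96018·291.28 + 0.039817·347.5 = 293.519.

Posterior mean ≈ 293.519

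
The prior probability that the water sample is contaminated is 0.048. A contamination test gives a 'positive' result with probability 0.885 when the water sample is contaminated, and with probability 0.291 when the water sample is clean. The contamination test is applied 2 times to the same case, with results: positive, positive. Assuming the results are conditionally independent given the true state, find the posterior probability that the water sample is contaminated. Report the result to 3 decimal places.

Let H be the event that the water sample is contaminated; start with P(H) = 0.048. P('positive'|H) = 0.885, P('positive'|¬H) = 0.291.
Update on result 1 ('positive'): P(H) ← 0.885·0.0480 / (0.885·0.0480 + 0.291·0.9520) = 0.042480/0.31951 = 0.1330.
Update on result 2 ('positive'): P(H) ← 0.885·0.1330 / (0.885·0.1330 + 0.291·0.8670) = 0.11766/0.36997 = 0.3180.

Posterior P(H) ≈ 0.318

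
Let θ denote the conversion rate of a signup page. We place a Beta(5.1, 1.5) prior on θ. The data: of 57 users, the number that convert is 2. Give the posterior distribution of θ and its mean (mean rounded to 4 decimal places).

Observing 2 successes and 55 failures updates Beta(5.1, 1.5) by adding the success and failure counts to the two shape parameters: α = 5.1+2 = 7.1, β = 1.5+55 = 56.5.
E[θ | data] = 7.1/(7.1+56.5) = 0.1116.

Posterior: Beta(7.1, 56.5); mean ≈ 0.1116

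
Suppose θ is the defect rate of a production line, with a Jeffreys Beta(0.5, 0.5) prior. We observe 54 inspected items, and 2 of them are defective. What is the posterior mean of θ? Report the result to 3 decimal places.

Observing 2 successes and 52 failures updates Beta(0.5, 0.5) by adding the success and failure counts to the two shape parameters: α = 0.5+2 = 2.5, β = 0.5+52 = 52.5.
Posterior mean = α/(α+β) = 2.5/55 = 0.045.

Posterior mean ≈ 0.045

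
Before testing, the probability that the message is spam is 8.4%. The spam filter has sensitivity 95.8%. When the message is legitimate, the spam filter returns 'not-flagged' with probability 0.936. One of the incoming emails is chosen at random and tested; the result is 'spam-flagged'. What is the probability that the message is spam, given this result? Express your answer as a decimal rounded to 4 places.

P(H | E) ≈ 0.5785

Let H be the event that the message is spam. P(H) = 0.084, so P(¬H) = 0.916. With E the 'spam-flagged' result, P(E|H) = 0.958 and P(E|¬H) = 0.064.
P(E) = 0.958·0.084 + 0.064·0.916 = 0.080472 + 0.058624 = 0.13910.
By Bayes' theorem, P(H|E) = 0.080472 / 0.13910 = 0.5785.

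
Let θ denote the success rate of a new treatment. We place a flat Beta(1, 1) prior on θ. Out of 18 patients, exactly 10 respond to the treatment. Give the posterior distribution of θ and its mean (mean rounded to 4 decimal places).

Posterior: Beta(11, 9); mean ≈ 0.5500

Observing 10 successes and 8 failures updates Beta(1, 1) by adding the success and failure counts to the two shape parameters: α = 1+10 = 11, β = 1+8 = 9.
E[θ | data] = 11/(11+9) = 0.5500.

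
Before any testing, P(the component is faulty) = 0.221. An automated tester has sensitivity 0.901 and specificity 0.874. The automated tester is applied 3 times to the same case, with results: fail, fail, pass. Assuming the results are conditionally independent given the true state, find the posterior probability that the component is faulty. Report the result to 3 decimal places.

Posterior P(H) ≈ 0.622

With H the event that the component is faulty, the joint likelihood of the observed sequence is P(data|H) = 0.901·0.901·0.099 = 0.080368 and P(data|¬H) = 0.126·0.126·0.874 = 0.013876.
Bayes: P(H|data) = 0.221·0.080368 / (0.221·0.080368 + 0.779·0.013876) = 0.017761/0.028571 = 0.6217.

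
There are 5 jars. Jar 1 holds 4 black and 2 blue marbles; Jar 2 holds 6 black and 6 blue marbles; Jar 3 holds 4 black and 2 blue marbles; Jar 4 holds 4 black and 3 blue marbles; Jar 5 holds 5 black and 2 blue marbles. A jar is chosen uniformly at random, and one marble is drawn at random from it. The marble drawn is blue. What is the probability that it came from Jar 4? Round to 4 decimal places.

P(blue|Jar 1) = 0.3333; P(blue|Jar 2) = 0.5; P(blue|Jar 3) = 0.3333; P(blue|Jar 4) = 0.4286; P(blue|Jar 5) = 0.2857.
Prior × likelihood for each source: 0.2·0.3333=0.06667, 0.2·0.5=0.1000, 0.2·0.3333=0.06667, 0.2·0.4286=0.08571, 0.2·0.2857=0.05714. Summing gives P(blue) = 0.37619.
P(Jar 4 | blue) = 0.08571 / 0.37619 = 0.2278.

Posterior probability ≈ 0.2278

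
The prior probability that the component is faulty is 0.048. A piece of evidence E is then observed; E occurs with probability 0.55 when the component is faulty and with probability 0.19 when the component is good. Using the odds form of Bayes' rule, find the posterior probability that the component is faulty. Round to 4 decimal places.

Prior odds = 0.048/(1−0.048) = 0.050420. In log-odds, ln(0.050420) = -2.9874.
Add log likelihood ratio: ln(2.8947) = 1.0629.
Posterior log-odds = -1.9245, so posterior odds = exp(-1.9245) = 0.14595. Converting, P(H|E) = 0.14595/1.1460 = 0.1274.

Posterior probability ≈ 0.1274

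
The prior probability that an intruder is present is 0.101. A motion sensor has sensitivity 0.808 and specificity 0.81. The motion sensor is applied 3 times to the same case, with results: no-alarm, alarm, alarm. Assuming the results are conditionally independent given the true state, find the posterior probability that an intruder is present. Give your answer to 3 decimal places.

Posterior P(H) ≈ 0.325

Let H be the event that an intruder is present; start with P(H) = 0.101. P('alarm'|H) = 0.808, P('alarm'|¬H) = 0.19.
Update on result 1 ('no-alarm'): P(H) ← 0.192·0.1010 / (0.192·0.1010 + 0.81·0.8990) = 0.019392/0.74758 = 0.0259.
Update on result 2 ('alarm'): P(H) ← 0.808·0.0259 / (0.808·0.0259 + 0.19·0.9741) = 0.020959/0.20603 = 0.1017.
Update on result 3 ('alarm'): P(H) ← 0.808·0.1017 / (0.808·0.1017 + 0.19·0.8983) = 0.082197/0.25287 = 0.3251.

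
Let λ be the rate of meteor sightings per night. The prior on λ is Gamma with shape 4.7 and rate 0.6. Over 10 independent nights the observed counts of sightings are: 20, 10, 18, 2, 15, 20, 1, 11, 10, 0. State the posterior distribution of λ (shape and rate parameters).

Posterior: Gamma(shape=111.7, rate=10.6)

The Poisson likelihood adds the total count to the shape and the number of exposure periods to the rate. Here ∑xᵢ = 107 and n = 10, so shape 4.7→111.7 and rate 0.6→10.6.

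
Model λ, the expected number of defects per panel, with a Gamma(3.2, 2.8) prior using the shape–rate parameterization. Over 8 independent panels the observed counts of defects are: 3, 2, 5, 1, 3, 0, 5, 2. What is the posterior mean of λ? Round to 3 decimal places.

The Poisson likelihood adds the total count to the shape and the number of exposure periods to the rate. Here ∑xᵢ = 21 and n = 8, so shape 3.2→24.2 and rate 2.8→10.8.
Posterior mean = shape/rate = 24.2/10.8 = 2.241.

Posterior mean ≈ 2.241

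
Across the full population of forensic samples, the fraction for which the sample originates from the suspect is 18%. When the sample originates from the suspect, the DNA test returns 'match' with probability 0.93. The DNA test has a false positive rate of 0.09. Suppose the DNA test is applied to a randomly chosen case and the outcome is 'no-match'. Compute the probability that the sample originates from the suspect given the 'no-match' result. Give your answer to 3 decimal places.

Let H be the event that the sample originates from the suspect. P(H) = 0.18, so P(¬H) = 0.82. With E the 'no-match' result, P(E|H) = 0.07 and P(E|¬H) = 0.91.
P(E) = 0.07·0.18 + 0.91·0.82 = 0.012600 + 0.74620 = 0.75880.
By Bayes' theorem, P(H|E) = 0.012600 / 0.75880 = 0.017.

P(H | E) ≈ 0.017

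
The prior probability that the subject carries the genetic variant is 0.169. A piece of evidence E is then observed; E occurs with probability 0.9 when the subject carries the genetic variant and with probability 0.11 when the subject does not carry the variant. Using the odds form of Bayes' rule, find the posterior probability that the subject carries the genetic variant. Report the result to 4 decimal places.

Posterior probability ≈ 0.6246

Prior odds = 0.169/(1−0.169) = 0.20337. In log-odds, ln(0.20337) = -1.5927.
Add log likelihood ratio: ln(8.1818) = 2.1019.
Posterior log-odds = 0.50918, so posterior odds = exp(0.50918) = 1.6639. Converting, P(H|E) = 1.6639/2.6639 = 0.6246.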